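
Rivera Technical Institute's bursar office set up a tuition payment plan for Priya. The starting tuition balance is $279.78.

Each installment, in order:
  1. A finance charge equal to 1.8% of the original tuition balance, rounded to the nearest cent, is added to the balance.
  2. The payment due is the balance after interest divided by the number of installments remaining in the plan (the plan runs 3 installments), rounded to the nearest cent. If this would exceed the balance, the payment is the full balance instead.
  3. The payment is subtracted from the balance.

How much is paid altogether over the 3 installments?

$294.90

Installment 1: $279.78 +$5.04 interest = $284.82; pay $94.94 → $189.88
Installment 2: $189.88 +$5.04 interest = $194.92; pay $97.46 → $97.46
Installment 3: $97.46 +$5.04 interest = $102.50; pay $102.50 → $0.00
Total paid: $294.90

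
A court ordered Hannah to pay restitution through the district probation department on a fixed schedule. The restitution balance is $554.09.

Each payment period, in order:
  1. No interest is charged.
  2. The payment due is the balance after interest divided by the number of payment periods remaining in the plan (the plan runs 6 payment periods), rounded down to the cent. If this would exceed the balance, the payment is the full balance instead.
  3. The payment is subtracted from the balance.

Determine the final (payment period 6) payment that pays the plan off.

$92.35

# | Opening | Payment | End bal
1 | $554.09 | $92.34 | $461.75
2 | $461.75 | $92.35 | $369.40
3 | $369.40 | $92.35 | $277.05
4 | $277.05 | $92.35 | $184.70
5 | $184.70 | $92.35 | $92.35
6 | $92.35 | $92.35 | $0.00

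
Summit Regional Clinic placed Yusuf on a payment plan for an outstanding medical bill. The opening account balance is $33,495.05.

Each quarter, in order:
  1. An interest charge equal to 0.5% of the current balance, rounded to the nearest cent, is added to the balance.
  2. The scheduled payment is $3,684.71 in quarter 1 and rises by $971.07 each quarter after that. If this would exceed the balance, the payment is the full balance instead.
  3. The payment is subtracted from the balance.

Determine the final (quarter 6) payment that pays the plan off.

Quarter 1: opening $33,495.05; interest $167.48 → $33,662.53; payment $3,684.71; balance $29,977.82
Quarter 2: opening $29,977.82; interest $149.89 → $30,127.71; payment $4,655.78; balance $25,471.93
Quarter 3: opening $25,471.93; interest $127.36 → $25,599.29; payment $5,626.85; balance $19,972.44
Quarter 4: opening $19,972.44; interest $99.86 → $20,072.30; payment $6,597.92; balance $13,474.38
Quarter 5: opening $13,474.38; interest $67.37 → $13,541.75; payment $7,568.99; balance $5,972.76
Quarter 6: opening $5,972.76; interest $29.86 → $6,002.62; payment $6,002.62; balance $0.00

$6,002.62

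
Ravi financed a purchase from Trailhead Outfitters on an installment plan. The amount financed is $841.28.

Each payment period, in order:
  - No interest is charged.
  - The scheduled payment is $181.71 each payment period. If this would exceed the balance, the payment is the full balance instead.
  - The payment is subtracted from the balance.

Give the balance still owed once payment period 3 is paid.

$296.15

# | Opening | Payment | End bal
1 | $841.28 | $181.71 | $659.57
2 | $659.57 | $181.71 | $477.86
3 | $477.86 | $181.71 | $296.15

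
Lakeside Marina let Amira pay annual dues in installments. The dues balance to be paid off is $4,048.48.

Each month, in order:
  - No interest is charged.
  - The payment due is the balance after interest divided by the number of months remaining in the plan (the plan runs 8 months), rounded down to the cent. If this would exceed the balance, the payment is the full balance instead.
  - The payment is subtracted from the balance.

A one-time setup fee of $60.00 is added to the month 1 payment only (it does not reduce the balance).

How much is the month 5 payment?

$506.06

Month 1: $4,048.48 − $506.06 (+ $60.00 fee) → $3,542.42
Month 2: $3,542.42 − $506.06 → $3,036.36
Month 3: $3,036.36 − $506.06 → $2,530.30
Month 4: $2,530.30 − $506.06 → $2,024.24
Month 5: $2,024.24 − $506.06 → $1,518.18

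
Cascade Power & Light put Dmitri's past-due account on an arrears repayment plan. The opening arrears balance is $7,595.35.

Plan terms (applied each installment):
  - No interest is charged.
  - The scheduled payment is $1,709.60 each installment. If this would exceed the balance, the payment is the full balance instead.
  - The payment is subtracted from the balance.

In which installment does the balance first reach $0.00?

# | Opening | Payment | End bal
1 | $7,595.35 | $1,709.60 | $5,885.75
2 | $5,885.75 | $1,709.60 | $4,176.15
3 | $4,176.15 | $1,709.60 | $2,466.55
4 | $2,466.55 | $1,709.60 | $756.95
5 | $756.95 | $756.95 | $0.00
Balance reaches $0.00 in installment 5.

5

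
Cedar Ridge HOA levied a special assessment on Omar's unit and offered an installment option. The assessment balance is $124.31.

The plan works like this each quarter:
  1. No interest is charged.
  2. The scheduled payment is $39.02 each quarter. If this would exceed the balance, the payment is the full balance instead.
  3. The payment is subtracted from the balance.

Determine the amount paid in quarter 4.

Quarter 1: opening $124.31; payment $39.02; balance $85.29
Quarter 2: opening $85.29; payment $39.02; balance $46.27
Quarter 3: opening $46.27; payment $39.02; balance $7.25
Quarter 4: opening $7.25; payment $7.25; balance $0.00

$7.25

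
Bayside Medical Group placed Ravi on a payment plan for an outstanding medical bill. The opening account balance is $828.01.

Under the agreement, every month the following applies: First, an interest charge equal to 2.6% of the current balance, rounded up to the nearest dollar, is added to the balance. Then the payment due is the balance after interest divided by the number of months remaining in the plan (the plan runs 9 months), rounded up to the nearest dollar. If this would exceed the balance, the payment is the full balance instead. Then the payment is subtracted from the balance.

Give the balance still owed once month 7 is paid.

Month 1: $828.01 +$22.00 interest = $850.01; pay $95.00 → $755.01
Month 2: $755.01 +$20.00 interest = $775.01; pay $97.00 → $678.01
Month 3: $678.01 +$18.00 interest = $696.01; pay $100.00 → $596.01
Month 4: $596.01 +$16.00 interest = $612.01; pay $103.00 → $509.01
Month 5: $509.01 +$14.00 interest = $523.01; pay $105.00 → $418.01
Month 6: $418.01 +$11.00 interest = $429.01; pay $108.00 → $321.01
Month 7: $321.01 +$9.00 interest = $330.01; pay $111.00 → $219.01

$219.01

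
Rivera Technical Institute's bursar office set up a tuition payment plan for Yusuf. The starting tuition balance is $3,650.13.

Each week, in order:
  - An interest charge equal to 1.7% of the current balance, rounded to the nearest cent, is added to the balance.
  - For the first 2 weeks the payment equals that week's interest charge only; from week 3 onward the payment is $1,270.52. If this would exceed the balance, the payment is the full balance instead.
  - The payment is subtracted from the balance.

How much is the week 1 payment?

$62.05

Week 1: $3,650.13 +$62.05 interest = $3,712.18; pay $62.05 → $3,650.13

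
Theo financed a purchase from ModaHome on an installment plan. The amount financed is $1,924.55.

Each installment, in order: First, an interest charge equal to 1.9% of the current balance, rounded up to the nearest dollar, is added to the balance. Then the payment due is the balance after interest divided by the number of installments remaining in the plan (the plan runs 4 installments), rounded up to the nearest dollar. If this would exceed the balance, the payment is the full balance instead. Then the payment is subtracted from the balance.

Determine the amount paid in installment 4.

Installment 1: opening $1,924.55; interest $37.00 → $1,961.55; payment $491.00; balance $1,470.55
Installment 2: opening $1,470.55; interest $28.00 → $1,498.55; payment $500.00; balance $998.55
Installment 3: opening $998.55; interest $19.00 → $1,017.55; payment $509.00; balance $508.55
Installment 4: opening $508.55; interest $10.00 → $518.55; payment $518.55; balance $0.00

$518.55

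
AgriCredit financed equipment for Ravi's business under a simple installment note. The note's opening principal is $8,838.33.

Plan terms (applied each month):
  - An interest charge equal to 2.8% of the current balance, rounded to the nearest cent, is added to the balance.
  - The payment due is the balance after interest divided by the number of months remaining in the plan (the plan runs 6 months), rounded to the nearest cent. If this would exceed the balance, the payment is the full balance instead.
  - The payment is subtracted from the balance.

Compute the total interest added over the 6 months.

Month 1: $8,838.33 +$247.47 interest = $9,085.80; pay $1,514.30 → $7,571.50
Month 2: $7,571.50 +$212.00 interest = $7,783.50; pay $1,556.70 → $6,226.80
Month 3: $6,226.80 +$174.35 interest = $6,401.15; pay $1,600.29 → $4,800.86
Month 4: $4,800.86 +$134.42 interest = $4,935.28; pay $1,645.09 → $3,290.19
Month 5: $3,290.19 +$92.13 interest = $3,382.32; pay $1,691.16 → $1,691.16
Month 6: $1,691.16 +$47.35 interest = $1,738.51; pay $1,738.51 → $0.00
Total interest: $247.47 + $212.00 + $174.35 + $134.42 + $92.13 + $47.35 = $907.72

$907.72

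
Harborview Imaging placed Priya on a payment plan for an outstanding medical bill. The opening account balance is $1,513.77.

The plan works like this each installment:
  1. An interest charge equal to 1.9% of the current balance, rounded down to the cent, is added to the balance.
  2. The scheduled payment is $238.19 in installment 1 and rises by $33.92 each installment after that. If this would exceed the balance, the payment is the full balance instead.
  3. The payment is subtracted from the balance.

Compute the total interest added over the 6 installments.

$98.25

Installment 1: $1,513.77 +$28.76 interest = $1,542.53; pay $238.19 → $1,304.34
Installment 2: $1,304.34 +$24.78 interest = $1,329.12; pay $272.11 → $1,057.01
Installment 3: $1,057.01 +$20.08 interest = $1,077.09; pay $306.03 → $771.06
Installment 4: $771.06 +$14.65 interest = $785.71; pay $339.95 → $445.76
Installment 5: $445.76 +$8.46 interest = $454.22; pay $373.87 → $80.35
Installment 6: $80.35 +$1.52 interest = $81.87; pay $81.87 → $0.00
Total interest: $28.76 + $24.78 + $20.08 + $14.65 + $8.46 + $1.52 = $98.25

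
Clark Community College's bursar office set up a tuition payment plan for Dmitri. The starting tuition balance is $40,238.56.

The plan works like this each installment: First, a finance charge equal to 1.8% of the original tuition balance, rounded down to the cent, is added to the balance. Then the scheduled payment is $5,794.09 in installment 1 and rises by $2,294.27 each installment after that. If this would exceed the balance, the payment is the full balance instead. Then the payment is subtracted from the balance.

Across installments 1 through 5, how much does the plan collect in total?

Installment 1: $40,238.56 +$724.29 interest = $40,962.85; pay $5,794.09 → $35,168.76
Installment 2: $35,168.76 +$724.29 interest = $35,893.05; pay $8,088.36 → $27,804.69
Installment 3: $27,804.69 +$724.29 interest = $28,528.98; pay $10,382.63 → $18,146.35
Installment 4: $18,146.35 +$724.29 interest = $18,870.64; pay $12,676.90 → $6,193.74
Installment 5: $6,193.74 +$724.29 interest = $6,918.03; pay $6,918.03 → $0.00
Total paid: $43,860.01

$43,860.01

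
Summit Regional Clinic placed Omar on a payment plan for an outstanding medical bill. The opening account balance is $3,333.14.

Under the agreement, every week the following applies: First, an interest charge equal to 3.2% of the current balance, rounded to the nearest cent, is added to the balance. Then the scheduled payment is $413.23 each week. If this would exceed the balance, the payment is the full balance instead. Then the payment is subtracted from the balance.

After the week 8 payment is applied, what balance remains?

$587.60

Week 1: $3,333.14 +$106.66 interest = $3,439.80; pay $413.23 → $3,026.57
Week 2: $3,026.57 +$96.85 interest = $3,123.42; pay $413.23 → $2,710.19
Week 3: $2,710.19 +$86.73 interest = $2,796.92; pay $413.23 → $2,383.69
Week 4: $2,383.69 +$76.28 interest = $2,459.97; pay $413.23 → $2,046.74
Week 5: $2,046.74 +$65.50 interest = $2,112.24; pay $413.23 → $1,699.01
Week 6: $1,699.01 +$54.37 interest = $1,753.38; pay $413.23 → $1,340.15
Week 7: $1,340.15 +$42.88 interest = $1,383.03; pay $413.23 → $969.80
Week 8: $969.80 +$31.03 interest = $1,000.83; pay $413.23 → $587.60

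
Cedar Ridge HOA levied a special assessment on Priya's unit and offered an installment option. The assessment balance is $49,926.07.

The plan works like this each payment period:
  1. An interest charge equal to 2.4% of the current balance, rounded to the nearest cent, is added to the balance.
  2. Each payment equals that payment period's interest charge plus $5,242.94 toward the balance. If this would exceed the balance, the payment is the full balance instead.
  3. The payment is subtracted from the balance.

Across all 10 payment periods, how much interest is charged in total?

# | Opening | Interest | Payment | End bal
1 | $49,926.07 | $1,198.23 | $6,441.17 | $44,683.13
2 | $44,683.13 | $1,072.40 | $6,315.34 | $39,440.19
3 | $39,440.19 | $946.56 | $6,189.50 | $34,197.25
4 | $34,197.25 | $820.73 | $6,063.67 | $28,954.31
5 | $28,954.31 | $694.90 | $5,937.84 | $23,711.37
6 | $23,711.37 | $569.07 | $5,812.01 | $18,468.43
7 | $18,468.43 | $443.24 | $5,686.18 | $13,225.49
8 | $13,225.49 | $317.41 | $5,560.35 | $7,982.55
9 | $7,982.55 | $191.58 | $5,434.52 | $2,739.61
10 | $2,739.61 | $65.75 | $2,805.36 | $0.00
Total interest: $1,198.23 + $1,072.40 + $946.56 + $820.73 + $694.90 + $569.07 + $443.24 + $317.41 + $191.58 + $65.75 = $6,319.87

$6,319.87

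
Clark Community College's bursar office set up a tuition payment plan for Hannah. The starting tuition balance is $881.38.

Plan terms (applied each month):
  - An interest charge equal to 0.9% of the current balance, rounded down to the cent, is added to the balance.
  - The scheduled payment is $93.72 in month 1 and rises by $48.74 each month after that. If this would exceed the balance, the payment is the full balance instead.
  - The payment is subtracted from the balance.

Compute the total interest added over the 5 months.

$27.45

Month 1: opening $881.38; interest $7.93 → $889.31; payment $93.72; balance $795.59
Month 2: opening $795.59; interest $7.16 → $802.75; payment $142.46; balance $660.29
Month 3: opening $660.29; interest $5.94 → $666.23; payment $191.20; balance $475.03
Month 4: opening $475.03; interest $4.27 → $479.30; payment $239.94; balance $239.36
Month 5: opening $239.36; interest $2.15 → $241.51; payment $241.51; balance $0.00
Total interest: $7.93 + $7.16 + $5.94 + $4.27 + $2.15 = $27.45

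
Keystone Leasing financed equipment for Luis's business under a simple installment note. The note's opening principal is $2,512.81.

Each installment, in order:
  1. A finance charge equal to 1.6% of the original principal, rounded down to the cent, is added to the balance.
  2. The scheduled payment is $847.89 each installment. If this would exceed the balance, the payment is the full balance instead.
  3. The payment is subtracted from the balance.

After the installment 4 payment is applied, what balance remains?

$0.00

# | Opening | Interest | Payment | End bal
1 | $2,512.81 | $40.20 | $847.89 | $1,705.12
2 | $1,705.12 | $40.20 | $847.89 | $897.43
3 | $897.43 | $40.20 | $847.89 | $89.74
4 | $89.74 | $40.20 | $129.94 | $0.00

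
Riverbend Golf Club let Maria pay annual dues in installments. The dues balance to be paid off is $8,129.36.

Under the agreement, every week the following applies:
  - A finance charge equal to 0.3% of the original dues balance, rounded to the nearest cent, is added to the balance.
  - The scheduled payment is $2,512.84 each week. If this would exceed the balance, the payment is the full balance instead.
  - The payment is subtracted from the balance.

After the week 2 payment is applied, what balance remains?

$3,152.46

Week 1: $8,129.36 +$24.39 interest = $8,153.75; pay $2,512.84 → $5,640.91
Week 2: $5,640.91 +$24.39 interest = $5,665.30; pay $2,512.84 → $3,152.46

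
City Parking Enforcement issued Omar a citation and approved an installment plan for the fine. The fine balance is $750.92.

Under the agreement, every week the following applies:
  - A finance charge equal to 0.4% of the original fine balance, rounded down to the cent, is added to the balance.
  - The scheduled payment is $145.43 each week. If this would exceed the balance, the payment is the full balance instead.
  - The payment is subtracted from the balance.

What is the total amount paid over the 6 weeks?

$768.92

Week 1: opening $750.92; interest $3.00 → $753.92; payment $145.43; balance $608.49
Week 2: opening $608.49; interest $3.00 → $611.49; payment $145.43; balance $466.06
Week 3: opening $466.06; interest $3.00 → $469.06; payment $145.43; balance $323.63
Week 4: opening $323.63; interest $3.00 → $326.63; payment $145.43; balance $181.20
Week 5: opening $181.20; interest $3.00 → $184.20; payment $145.43; balance $38.77
Week 6: opening $38.77; interest $3.00 → $41.77; payment $41.77; balance $0.00
Total paid: $768.92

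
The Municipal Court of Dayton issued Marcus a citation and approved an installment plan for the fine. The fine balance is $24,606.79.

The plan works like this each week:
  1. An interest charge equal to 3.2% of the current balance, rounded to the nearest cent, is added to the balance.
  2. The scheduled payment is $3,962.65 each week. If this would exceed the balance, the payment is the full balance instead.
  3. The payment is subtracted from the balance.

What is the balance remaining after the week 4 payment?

$11,283.11

# | Opening | Interest | Payment | End bal
1 | $24,606.79 | $787.42 | $3,962.65 | $21,431.56
2 | $21,431.56 | $685.81 | $3,962.65 | $18,154.72
3 | $18,154.72 | $580.95 | $3,962.65 | $14,773.02
4 | $14,773.02 | $472.74 | $3,962.65 | $11,283.11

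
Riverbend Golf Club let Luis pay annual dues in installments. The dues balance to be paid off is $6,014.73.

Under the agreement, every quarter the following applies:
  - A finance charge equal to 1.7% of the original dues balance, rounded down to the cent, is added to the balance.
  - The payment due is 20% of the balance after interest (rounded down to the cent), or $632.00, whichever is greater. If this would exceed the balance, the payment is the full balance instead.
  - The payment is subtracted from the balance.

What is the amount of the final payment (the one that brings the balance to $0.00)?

Quarter 1: opening $6,014.73; interest $102.25 → $6,116.98; payment $1,223.39; balance $4,893.59
Quarter 2: opening $4,893.59; interest $102.25 → $4,995.84; payment $999.16; balance $3,996.68
Quarter 3: opening $3,996.68; interest $102.25 → $4,098.93; payment $819.78; balance $3,279.15
Quarter 4: opening $3,279.15; interest $102.25 → $3,381.40; payment $676.28; balance $2,705.12
Quarter 5: opening $2,705.12; interest $102.25 → $2,807.37; payment $632.00; balance $2,175.37
Quarter 6: opening $2,175.37; interest $102.25 → $2,277.62; payment $632.00; balance $1,645.62
Quarter 7: opening $1,645.62; interest $102.25 → $1,747.87; payment $632.00; balance $1,115.87
Quarter 8: opening $1,115.87; interest $102.25 → $1,218.12; payment $632.00; balance $586.12
Quarter 9: opening $586.12; interest $102.25 → $688.37; payment $632.00; balance $56.37
Quarter 10: opening $56.37; interest $102.25 → $158.62; payment $158.62; balance $0.00

$158.62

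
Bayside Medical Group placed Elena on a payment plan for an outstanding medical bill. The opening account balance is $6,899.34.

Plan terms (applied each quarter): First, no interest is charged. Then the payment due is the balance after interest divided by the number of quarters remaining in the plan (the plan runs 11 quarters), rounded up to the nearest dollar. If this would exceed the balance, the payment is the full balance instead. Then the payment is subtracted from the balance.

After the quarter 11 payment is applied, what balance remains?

$0.00

Quarter 1: opening $6,899.34; payment $628.00; balance $6,271.34
Quarter 2: opening $6,271.34; payment $628.00; balance $5,643.34
Quarter 3: opening $5,643.34; payment $628.00; balance $5,015.34
Quarter 4: opening $5,015.34; payment $627.00; balance $4,388.34
Quarter 5: opening $4,388.34; payment $627.00; balance $3,761.34
Quarter 6: opening $3,761.34; payment $627.00; balance $3,134.34
Quarter 7: opening $3,134.34; payment $627.00; balance $2,507.34
Quarter 8: opening $2,507.34; payment $627.00; balance $1,880.34
Quarter 9: opening $1,880.34; payment $627.00; balance $1,253.34
Quarter 10: opening $1,253.34; payment $627.00; balance $626.34
Quarter 11: opening $626.34; payment $626.34; balance $0.00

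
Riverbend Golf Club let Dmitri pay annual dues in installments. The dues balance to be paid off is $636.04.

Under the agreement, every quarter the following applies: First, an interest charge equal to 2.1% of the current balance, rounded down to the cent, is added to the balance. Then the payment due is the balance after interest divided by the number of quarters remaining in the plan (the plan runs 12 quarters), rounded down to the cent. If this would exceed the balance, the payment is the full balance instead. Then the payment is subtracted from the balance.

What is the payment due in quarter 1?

Quarter 1: opening $636.04; interest $13.35 → $649.39; payment $54.11; balance $595.28

$54.11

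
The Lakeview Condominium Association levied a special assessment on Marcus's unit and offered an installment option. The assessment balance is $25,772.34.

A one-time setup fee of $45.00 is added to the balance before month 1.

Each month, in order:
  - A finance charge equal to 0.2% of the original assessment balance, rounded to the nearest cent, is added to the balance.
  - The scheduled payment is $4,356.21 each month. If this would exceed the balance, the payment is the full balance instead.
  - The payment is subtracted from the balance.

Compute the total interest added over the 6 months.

# | Opening | Interest | Payment | End bal
1 | $25,817.34 | $51.54 | $4,356.21 | $21,512.67
2 | $21,512.67 | $51.54 | $4,356.21 | $17,208.00
3 | $17,208.00 | $51.54 | $4,356.21 | $12,903.33
4 | $12,903.33 | $51.54 | $4,356.21 | $8,598.66
5 | $8,598.66 | $51.54 | $4,356.21 | $4,293.99
6 | $4,293.99 | $51.54 | $4,345.53 | $0.00
Total interest: $51.54 + $51.54 + $51.54 + $51.54 + $51.54 + $51.54 = $309.24

$309.24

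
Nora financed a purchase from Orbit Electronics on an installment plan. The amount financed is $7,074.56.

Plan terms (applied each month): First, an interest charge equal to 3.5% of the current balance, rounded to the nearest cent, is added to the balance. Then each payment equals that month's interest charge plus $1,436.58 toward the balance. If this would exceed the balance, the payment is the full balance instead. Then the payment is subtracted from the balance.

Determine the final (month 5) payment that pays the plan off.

Month 1: opening $7,074.56; interest $247.61 → $7,322.17; payment $1,684.19; balance $5,637.98
Month 2: opening $5,637.98; interest $197.33 → $5,835.31; payment $1,633.91; balance $4,201.40
Month 3: opening $4,201.40; interest $147.05 → $4,348.45; payment $1,583.63; balance $2,764.82
Month 4: opening $2,764.82; interest $96.77 → $2,861.59; payment $1,533.35; balance $1,328.24
Month 5: opening $1,328.24; interest $46.49 → $1,374.73; payment $1,374.73; balance $0.00

$1,374.73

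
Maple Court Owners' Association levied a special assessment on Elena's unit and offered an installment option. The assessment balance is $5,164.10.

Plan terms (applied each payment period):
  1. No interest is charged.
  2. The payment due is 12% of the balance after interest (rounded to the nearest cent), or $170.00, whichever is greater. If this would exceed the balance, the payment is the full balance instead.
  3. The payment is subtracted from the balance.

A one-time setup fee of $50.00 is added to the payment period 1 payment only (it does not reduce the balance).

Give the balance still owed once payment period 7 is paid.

Payment period 1: opening $5,164.10; payment $619.69 (+ $50.00 fee); balance $4,544.41
Payment period 2: opening $4,544.41; payment $545.33; balance $3,999.08
Payment period 3: opening $3,999.08; payment $479.89; balance $3,519.19
Payment period 4: opening $3,519.19; payment $422.30; balance $3,096.89
Payment period 5: opening $3,096.89; payment $371.63; balance $2,725.26
Payment period 6: opening $2,725.26; payment $327.03; balance $2,398.23
Payment period 7: opening $2,398.23; payment $287.79; balance $2,110.44

$2,110.44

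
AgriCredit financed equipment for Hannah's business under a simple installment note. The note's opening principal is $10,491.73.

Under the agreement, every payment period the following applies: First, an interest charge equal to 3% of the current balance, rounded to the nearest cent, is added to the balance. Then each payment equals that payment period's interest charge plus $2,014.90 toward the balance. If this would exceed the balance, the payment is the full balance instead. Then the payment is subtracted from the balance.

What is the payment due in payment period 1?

$2,329.65

Payment period 1: opening $10,491.73; interest $314.75 → $10,806.48; payment $2,329.65; balance $8,476.83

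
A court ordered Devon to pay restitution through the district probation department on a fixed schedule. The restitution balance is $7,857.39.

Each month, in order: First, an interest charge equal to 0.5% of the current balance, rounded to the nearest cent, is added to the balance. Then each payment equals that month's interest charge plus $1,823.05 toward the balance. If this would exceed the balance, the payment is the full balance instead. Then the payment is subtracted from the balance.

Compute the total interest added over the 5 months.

Month 1: $7,857.39 +$39.29 interest = $7,896.68; pay $1,862.34 → $6,034.34
Month 2: $6,034.34 +$30.17 interest = $6,064.51; pay $1,853.22 → $4,211.29
Month 3: $4,211.29 +$21.06 interest = $4,232.35; pay $1,844.11 → $2,388.24
Month 4: $2,388.24 +$11.94 interest = $2,400.18; pay $1,834.99 → $565.19
Month 5: $565.19 +$2.83 interest = $568.02; pay $568.02 → $0.00
Total interest: $39.29 + $30.17 + $21.06 + $11.94 + $2.83 = $105.29

$105.29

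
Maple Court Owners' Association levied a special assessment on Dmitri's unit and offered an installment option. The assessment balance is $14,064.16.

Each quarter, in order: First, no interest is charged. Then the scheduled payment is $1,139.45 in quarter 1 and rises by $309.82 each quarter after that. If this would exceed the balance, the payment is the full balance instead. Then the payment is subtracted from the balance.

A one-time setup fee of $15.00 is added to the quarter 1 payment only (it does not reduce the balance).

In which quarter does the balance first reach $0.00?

Quarter 1: opening $14,064.16; payment $1,139.45 (+ $15.00 fee); balance $12,924.71
Quarter 2: opening $12,924.71; payment $1,449.27; balance $11,475.44
Quarter 3: opening $11,475.44; payment $1,759.09; balance $9,716.35
Quarter 4: opening $9,716.35; payment $2,068.91; balance $7,647.44
Quarter 5: opening $7,647.44; payment $2,378.73; balance $5,268.71
Quarter 6: opening $5,268.71; payment $2,688.55; balance $2,580.16
Quarter 7: opening $2,580.16; payment $2,580.16; balance $0.00
Balance reaches $0.00 in quarter 7.

7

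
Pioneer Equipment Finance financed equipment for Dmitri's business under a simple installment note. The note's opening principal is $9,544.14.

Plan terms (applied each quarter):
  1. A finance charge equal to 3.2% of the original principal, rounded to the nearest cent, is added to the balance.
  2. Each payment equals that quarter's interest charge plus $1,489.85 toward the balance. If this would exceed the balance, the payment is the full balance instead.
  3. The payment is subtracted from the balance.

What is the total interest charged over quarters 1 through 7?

Quarter 1: opening $9,544.14; interest $305.41 → $9,849.55; payment $1,795.26; balance $8,054.29
Quarter 2: opening $8,054.29; interest $305.41 → $8,359.70; payment $1,795.26; balance $6,564.44
Quarter 3: opening $6,564.44; interest $305.41 → $6,869.85; payment $1,795.26; balance $5,074.59
Quarter 4: opening $5,074.59; interest $305.41 → $5,380.00; payment $1,795.26; balance $3,584.74
Quarter 5: opening $3,584.74; interest $305.41 → $3,890.15; payment $1,795.26; balance $2,094.89
Quarter 6: opening $2,094.89; interest $305.41 → $2,400.30; payment $1,795.26; balance $605.04
Quarter 7: opening $605.04; interest $305.41 → $910.45; payment $910.45; balance $0.00
Total interest: $305.41 + $305.41 + $305.41 + $305.41 + $305.41 + $305.41 + $305.41 = $2,137.87

$2,137.87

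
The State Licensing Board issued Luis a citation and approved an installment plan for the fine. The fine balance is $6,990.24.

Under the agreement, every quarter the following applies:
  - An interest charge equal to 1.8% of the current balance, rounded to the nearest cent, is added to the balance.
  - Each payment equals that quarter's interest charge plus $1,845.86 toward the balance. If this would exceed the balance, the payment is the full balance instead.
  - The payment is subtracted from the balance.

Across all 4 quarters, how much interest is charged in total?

# | Opening | Interest | Payment | End bal
1 | $6,990.24 | $125.82 | $1,971.68 | $5,144.38
2 | $5,144.38 | $92.60 | $1,938.46 | $3,298.52
3 | $3,298.52 | $59.37 | $1,905.23 | $1,452.66
4 | $1,452.66 | $26.15 | $1,478.81 | $0.00
Total interest: $125.82 + $92.60 + $59.37 + $26.15 = $303.94

$303.94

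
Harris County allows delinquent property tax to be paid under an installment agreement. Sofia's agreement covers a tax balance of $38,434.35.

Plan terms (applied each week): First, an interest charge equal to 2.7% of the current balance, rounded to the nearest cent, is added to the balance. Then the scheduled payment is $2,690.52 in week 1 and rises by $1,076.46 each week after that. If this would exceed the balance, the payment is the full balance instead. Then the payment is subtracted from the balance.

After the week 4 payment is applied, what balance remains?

$24,974.78

Week 1: $38,434.35 +$1,037.73 interest = $39,472.08; pay $2,690.52 → $36,781.56
Week 2: $36,781.56 +$993.10 interest = $37,774.66; pay $3,766.98 → $34,007.68
Week 3: $34,007.68 +$918.21 interest = $34,925.89; pay $4,843.44 → $30,082.45
Week 4: $30,082.45 +$812.23 interest = $30,894.68; pay $5,919.90 → $24,974.78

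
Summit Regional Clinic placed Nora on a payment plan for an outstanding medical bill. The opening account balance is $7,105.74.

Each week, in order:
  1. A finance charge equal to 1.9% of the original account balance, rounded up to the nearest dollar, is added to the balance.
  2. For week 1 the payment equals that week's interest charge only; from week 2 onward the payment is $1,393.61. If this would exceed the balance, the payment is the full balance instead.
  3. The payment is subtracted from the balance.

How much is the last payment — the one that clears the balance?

$953.69

Week 1: opening $7,105.74; interest $136.00 → $7,241.74; payment $136.00; balance $7,105.74
Week 2: opening $7,105.74; interest $136.00 → $7,241.74; payment $1,393.61; balance $5,848.13
Week 3: opening $5,848.13; interest $136.00 → $5,984.13; payment $1,393.61; balance $4,590.52
Week 4: opening $4,590.52; interest $136.00 → $4,726.52; payment $1,393.61; balance $3,332.91
Week 5: opening $3,332.91; interest $136.00 → $3,468.91; payment $1,393.61; balance $2,075.30
Week 6: opening $2,075.30; interest $136.00 → $2,211.30; payment $1,393.61; balance $817.69
Week 7: opening $817.69; interest $136.00 → $953.69; payment $953.69; balance $0.00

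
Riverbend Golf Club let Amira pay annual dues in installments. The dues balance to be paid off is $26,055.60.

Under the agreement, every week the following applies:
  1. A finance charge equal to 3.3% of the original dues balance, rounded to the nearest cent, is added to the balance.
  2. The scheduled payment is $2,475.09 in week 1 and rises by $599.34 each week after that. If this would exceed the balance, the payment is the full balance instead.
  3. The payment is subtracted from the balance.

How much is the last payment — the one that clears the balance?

# | Opening | Interest | Payment | End bal
1 | $26,055.60 | $859.83 | $2,475.09 | $24,440.34
2 | $24,440.34 | $859.83 | $3,074.43 | $22,225.74
3 | $22,225.74 | $859.83 | $3,673.77 | $19,411.80
4 | $19,411.80 | $859.83 | $4,273.11 | $15,998.52
5 | $15,998.52 | $859.83 | $4,872.45 | $11,985.90
6 | $11,985.90 | $859.83 | $5,471.79 | $7,373.94
7 | $7,373.94 | $859.83 | $6,071.13 | $2,162.64
8 | $2,162.64 | $859.83 | $3,022.47 | $0.00

$3,022.47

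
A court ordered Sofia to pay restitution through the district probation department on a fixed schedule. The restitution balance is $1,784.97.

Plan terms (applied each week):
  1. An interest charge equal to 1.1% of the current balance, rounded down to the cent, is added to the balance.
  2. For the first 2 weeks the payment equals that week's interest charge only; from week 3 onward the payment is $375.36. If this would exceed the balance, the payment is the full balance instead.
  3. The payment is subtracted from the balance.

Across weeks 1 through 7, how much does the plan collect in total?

# | Opening | Interest | Payment | End bal
1 | $1,784.97 | $19.63 | $19.63 | $1,784.97
2 | $1,784.97 | $19.63 | $19.63 | $1,784.97
3 | $1,784.97 | $19.63 | $375.36 | $1,429.24
4 | $1,429.24 | $15.72 | $375.36 | $1,069.60
5 | $1,069.60 | $11.76 | $375.36 | $706.00
6 | $706.00 | $7.76 | $375.36 | $338.40
7 | $338.40 | $3.72 | $342.12 | $0.00
Total paid: $1,882.82

$1,882.82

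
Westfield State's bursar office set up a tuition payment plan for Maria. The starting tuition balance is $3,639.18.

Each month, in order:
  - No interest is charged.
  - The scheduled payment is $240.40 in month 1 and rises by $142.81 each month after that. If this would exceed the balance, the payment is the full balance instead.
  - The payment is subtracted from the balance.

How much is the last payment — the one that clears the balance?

$54.63

Month 1: $3,639.18 − $240.40 → $3,398.78
Month 2: $3,398.78 − $383.21 → $3,015.57
Month 3: $3,015.57 − $526.02 → $2,489.55
Month 4: $2,489.55 − $668.83 → $1,820.72
Month 5: $1,820.72 − $811.64 → $1,009.08
Month 6: $1,009.08 − $954.45 → $54.63
Month 7: $54.63 − $54.63 → $0.00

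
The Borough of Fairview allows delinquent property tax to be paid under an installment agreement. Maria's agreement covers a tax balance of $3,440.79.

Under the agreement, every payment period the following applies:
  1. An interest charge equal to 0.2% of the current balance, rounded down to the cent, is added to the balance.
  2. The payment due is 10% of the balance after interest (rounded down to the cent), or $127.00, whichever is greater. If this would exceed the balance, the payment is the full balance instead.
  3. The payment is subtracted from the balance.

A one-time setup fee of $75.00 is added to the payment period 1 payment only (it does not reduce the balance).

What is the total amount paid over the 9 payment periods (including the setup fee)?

$2,200.96

Payment period 1: $3,440.79 +$6.88 interest = $3,447.67; pay $344.76 (+ $75.00 fee) → $3,102.91
Payment period 2: $3,102.91 +$6.20 interest = $3,109.11; pay $310.91 → $2,798.20
Payment period 3: $2,798.20 +$5.59 interest = $2,803.79; pay $280.37 → $2,523.42
Payment period 4: $2,523.42 +$5.04 interest = $2,528.46; pay $252.84 → $2,275.62
Payment period 5: $2,275.62 +$4.55 interest = $2,280.17; pay $228.01 → $2,052.16
Payment period 6: $2,052.16 +$4.10 interest = $2,056.26; pay $205.62 → $1,850.64
Payment period 7: $1,850.64 +$3.70 interest = $1,854.34; pay $185.43 → $1,668.91
Payment period 8: $1,668.91 +$3.33 interest = $1,672.24; pay $167.22 → $1,505.02
Payment period 9: $1,505.02 +$3.01 interest = $1,508.03; pay $150.80 → $1,357.23
Total paid: $2,200.96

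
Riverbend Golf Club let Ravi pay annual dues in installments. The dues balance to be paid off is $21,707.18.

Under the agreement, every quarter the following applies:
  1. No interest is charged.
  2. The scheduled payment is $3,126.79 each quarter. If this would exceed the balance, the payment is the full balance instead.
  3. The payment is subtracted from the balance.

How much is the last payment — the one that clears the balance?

$2,946.44

Quarter 1: opening $21,707.18; payment $3,126.79; balance $18,580.39
Quarter 2: opening $18,580.39; payment $3,126.79; balance $15,453.60
Quarter 3: opening $15,453.60; payment $3,126.79; balance $12,326.81
Quarter 4: opening $12,326.81; payment $3,126.79; balance $9,200.02
Quarter 5: opening $9,200.02; payment $3,126.79; balance $6,073.23
Quarter 6: opening $6,073.23; payment $3,126.79; balance $2,946.44
Quarter 7: opening $2,946.44; payment $2,946.44; balance $0.00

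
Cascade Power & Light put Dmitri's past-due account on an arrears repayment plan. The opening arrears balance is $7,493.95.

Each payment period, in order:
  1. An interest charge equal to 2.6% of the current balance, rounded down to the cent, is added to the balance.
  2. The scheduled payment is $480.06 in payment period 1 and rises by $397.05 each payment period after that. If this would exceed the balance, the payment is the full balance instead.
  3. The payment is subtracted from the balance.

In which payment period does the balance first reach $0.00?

6

Payment period 1: opening $7,493.95; interest $194.84 → $7,688.79; payment $480.06; balance $7,208.73
Payment period 2: opening $7,208.73; interest $187.42 → $7,396.15; payment $877.11; balance $6,519.04
Payment period 3: opening $6,519.04; interest $169.49 → $6,688.53; payment $1,274.16; balance $5,414.37
Payment period 4: opening $5,414.37; interest $140.77 → $5,555.14; payment $1,671.21; balance $3,883.93
Payment period 5: opening $3,883.93; interest $100.98 → $3,984.91; payment $2,068.26; balance $1,916.65
Payment period 6: opening $1,916.65; interest $49.83 → $1,966.48; payment $1,966.48; balance $0.00
Balance reaches $0.00 in payment period 6.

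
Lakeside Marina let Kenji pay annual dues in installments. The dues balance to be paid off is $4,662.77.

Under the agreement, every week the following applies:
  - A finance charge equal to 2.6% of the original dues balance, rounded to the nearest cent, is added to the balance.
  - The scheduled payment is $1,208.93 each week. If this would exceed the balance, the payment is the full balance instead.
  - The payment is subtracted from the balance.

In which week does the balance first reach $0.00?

5

Week 1: $4,662.77 +$121.23 interest = $4,784.00; pay $1,208.93 → $3,575.07
Week 2: $3,575.07 +$121.23 interest = $3,696.30; pay $1,208.93 → $2,487.37
Week 3: $2,487.37 +$121.23 interest = $2,608.60; pay $1,208.93 → $1,399.67
Week 4: $1,399.67 +$121.23 interest = $1,520.90; pay $1,208.93 → $311.97
Week 5: $311.97 +$121.23 interest = $433.20; pay $433.20 → $0.00
Balance reaches $0.00 in week 5.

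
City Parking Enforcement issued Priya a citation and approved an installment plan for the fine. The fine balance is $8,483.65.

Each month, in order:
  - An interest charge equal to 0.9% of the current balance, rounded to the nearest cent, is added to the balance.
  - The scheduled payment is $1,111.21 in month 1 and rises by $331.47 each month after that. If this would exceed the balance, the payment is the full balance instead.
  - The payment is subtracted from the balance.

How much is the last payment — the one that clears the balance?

# | Opening | Interest | Payment | End bal
1 | $8,483.65 | $76.35 | $1,111.21 | $7,448.79
2 | $7,448.79 | $67.04 | $1,442.68 | $6,073.15
3 | $6,073.15 | $54.66 | $1,774.15 | $4,353.66
4 | $4,353.66 | $39.18 | $2,105.62 | $2,287.22
5 | $2,287.22 | $20.58 | $2,307.80 | $0.00

$2,307.80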